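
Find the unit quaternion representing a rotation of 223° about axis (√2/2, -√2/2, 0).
-0.3665 + 0.6579i - 0.6579j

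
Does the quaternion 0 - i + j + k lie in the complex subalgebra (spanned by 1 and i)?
No. The quaternion -i + j + k has j-coefficient y = 1 and k-coefficient z = 1, not both zero, so it does not lie in the complex subalgebra spanned by 1 and i.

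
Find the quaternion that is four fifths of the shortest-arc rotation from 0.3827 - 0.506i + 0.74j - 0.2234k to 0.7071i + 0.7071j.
0.1076 + 0.5043i + 0.8545j - 0.0628k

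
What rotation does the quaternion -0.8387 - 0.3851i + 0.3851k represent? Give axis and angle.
axis = (-√2/2, 0, √2/2), θ = 294°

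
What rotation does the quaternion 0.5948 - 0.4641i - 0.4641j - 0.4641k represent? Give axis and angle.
axis = (-√3/3, -√3/3, -√3/3), θ = 107°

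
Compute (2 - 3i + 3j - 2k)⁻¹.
0.0769 + 0.1154i - 0.1154j + 0.0769k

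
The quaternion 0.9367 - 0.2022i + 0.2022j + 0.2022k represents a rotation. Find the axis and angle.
axis = (-√3/3, √3/3, √3/3), θ = 41°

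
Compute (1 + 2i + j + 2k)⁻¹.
0.1 - 0.2i - 0.1j - 0.2k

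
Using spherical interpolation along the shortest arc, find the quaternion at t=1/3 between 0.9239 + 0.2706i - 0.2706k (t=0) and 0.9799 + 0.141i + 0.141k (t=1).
0.9633 + 0.232i - 0.1353k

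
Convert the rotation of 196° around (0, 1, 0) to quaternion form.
-0.1392 + 0.9903j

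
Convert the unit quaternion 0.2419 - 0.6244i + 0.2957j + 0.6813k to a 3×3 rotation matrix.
[[-0.1032, -0.6989, -0.7077], [-0.0397, -0.7081, 0.705], [-0.9939, 0.1008, 0.0454]]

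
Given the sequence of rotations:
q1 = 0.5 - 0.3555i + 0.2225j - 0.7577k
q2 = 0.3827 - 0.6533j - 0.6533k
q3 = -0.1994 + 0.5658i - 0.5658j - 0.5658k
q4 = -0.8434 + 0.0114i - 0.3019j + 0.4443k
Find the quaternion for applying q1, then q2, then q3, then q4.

q2 · q1 = -0.1583 + 0.5043i - 0.0093j - 0.8489k
q3 · q2 · q1 = -0.7393 + 0.2849i + 0.2864j + 0.5389k
q4 · q3 · q2 · q1 = 0.4673 - 0.5387i + 0.1021j - 0.6937k
0.4673 - 0.5387i + 0.1021j - 0.6937k


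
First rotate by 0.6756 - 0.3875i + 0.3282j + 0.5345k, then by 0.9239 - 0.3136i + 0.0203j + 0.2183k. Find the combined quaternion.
0.3793 - 0.6307i + 0.4j + 0.5463k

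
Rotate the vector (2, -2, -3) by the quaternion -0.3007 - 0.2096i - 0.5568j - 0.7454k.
(-2.975, -0.35, -2.833)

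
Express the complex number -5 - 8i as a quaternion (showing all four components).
-5 - 8i + 0j + 0k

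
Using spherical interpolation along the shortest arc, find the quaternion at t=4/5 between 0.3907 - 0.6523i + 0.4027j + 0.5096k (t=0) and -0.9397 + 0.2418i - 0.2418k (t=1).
0.8763 - 0.3503i + 0.0911j + 0.318k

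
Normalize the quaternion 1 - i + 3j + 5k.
0.1667 - 0.1667i + 0.5j + 0.8333k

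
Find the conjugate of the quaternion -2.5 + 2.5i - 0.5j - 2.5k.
-2.5 - 2.5i + 0.5j + 2.5k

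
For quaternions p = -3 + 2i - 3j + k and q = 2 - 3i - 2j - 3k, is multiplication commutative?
No: pq = -3 + 24i + 3j - 2k ≠ -3 + 2i - 3j + 24k = qp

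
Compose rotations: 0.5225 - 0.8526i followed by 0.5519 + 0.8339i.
0.9994 - 0.0348i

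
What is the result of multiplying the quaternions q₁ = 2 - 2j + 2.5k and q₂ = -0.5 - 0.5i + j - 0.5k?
2.25 - 2.5i + 1.75j - 3.25k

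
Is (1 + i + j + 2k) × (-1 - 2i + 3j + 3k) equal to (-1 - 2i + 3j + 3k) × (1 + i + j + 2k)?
No: pq = -8 - 6i - 5j + 6k ≠ -8 + 9j - 4k = qp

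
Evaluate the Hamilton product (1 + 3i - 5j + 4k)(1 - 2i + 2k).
-1 - 9i - 19j - 4k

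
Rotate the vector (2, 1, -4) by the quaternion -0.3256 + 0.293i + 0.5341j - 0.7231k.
(1.696, 3.677, -2.146)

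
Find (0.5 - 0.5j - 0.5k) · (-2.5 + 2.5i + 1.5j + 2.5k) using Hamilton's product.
0.75 + 0.75i + 0.75j + 3.75k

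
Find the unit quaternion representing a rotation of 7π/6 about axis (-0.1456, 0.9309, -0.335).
-0.2588 - 0.1406i + 0.8992j - 0.3236k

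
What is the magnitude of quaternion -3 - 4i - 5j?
√50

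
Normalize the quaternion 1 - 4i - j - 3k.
0.1925 - 0.7698i - 0.1925j - 0.5774k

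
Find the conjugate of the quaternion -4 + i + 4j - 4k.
-4 - i - 4j + 4k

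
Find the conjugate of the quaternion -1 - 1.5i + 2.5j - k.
-1 + 1.5i - 2.5j + k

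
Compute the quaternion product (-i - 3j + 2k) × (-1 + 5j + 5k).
5 - 24i + 8j - 7k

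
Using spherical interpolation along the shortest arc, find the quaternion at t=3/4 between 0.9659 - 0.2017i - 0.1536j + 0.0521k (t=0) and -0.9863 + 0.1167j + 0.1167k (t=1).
0.9878 - 0.051i - 0.1268j - 0.0748k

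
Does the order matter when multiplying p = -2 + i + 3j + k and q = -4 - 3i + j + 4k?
Yes: pq = 4 + 13i - 21j - 2k ≠ 4 - 9i - 7j - 22k = qp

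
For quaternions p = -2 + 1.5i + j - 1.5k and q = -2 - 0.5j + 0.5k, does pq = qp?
No: pq = 5.25 - 3.25i - 1.75j + 1.25k ≠ 5.25 - 2.75i - 0.25j + 2.75k = qp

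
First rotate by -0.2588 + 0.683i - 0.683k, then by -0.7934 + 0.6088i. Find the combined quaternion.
-0.2105 - 0.6994i + 0.4158j + 0.5419k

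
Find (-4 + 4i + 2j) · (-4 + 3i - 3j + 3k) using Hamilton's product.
10 - 22i - 8j - 30k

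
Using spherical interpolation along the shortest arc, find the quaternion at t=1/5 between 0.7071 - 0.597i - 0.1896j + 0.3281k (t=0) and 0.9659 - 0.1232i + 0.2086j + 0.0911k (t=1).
0.7951 - 0.5203i - 0.1112j + 0.2911k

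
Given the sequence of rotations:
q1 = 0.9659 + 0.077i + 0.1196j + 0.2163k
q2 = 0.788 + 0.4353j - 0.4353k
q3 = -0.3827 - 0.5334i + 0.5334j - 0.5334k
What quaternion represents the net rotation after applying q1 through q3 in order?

q2 · q1 = 0.8032 + 0.2069i + 0.4812j - 0.2835k
q3 · q2 · q1 = -0.6049 - 0.4022i - 0.0173j - 0.687k
-0.6049 - 0.4022i - 0.0173j - 0.687k


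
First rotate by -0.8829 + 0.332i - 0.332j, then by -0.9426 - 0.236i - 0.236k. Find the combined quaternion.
0.9106 - 0.1829i + 0.2346j + 0.2867k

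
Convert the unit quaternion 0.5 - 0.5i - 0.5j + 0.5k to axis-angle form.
axis = (-√3/3, -√3/3, √3/3), θ = 2π/3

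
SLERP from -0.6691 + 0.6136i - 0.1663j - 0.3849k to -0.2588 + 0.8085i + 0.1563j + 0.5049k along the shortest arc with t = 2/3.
-0.4643 + 0.8553i + 0.0505j + 0.2245k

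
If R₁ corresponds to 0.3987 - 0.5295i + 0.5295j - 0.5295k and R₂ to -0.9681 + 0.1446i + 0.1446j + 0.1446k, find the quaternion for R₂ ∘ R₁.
-0.3094 + 0.4171i - 0.455j + 0.7234k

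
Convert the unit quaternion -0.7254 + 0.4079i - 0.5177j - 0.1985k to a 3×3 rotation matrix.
[[0.3852, -0.7103, 0.5891], [-0.1344, 0.5884, 0.7973], [-0.913, -0.3863, 0.1312]]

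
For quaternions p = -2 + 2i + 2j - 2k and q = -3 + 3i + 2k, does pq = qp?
No: pq = 4 - 8i - 16j - 4k ≠ 4 - 16i + 4j + 8k = qp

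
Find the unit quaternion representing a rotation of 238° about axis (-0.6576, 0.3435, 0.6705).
-0.4848 - 0.5751i + 0.3004j + 0.5864k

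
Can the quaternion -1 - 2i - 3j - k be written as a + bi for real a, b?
No. The quaternion -1 - 2i - 3j - k has j-coefficient y = -3 and k-coefficient z = -1, not both zero, so it does not lie in the complex subalgebra spanned by 1 and i.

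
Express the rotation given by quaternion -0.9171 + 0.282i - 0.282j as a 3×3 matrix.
[[0.841, -0.159, 0.5172], [-0.159, 0.841, 0.5172], [-0.5172, -0.5172, 0.6819]]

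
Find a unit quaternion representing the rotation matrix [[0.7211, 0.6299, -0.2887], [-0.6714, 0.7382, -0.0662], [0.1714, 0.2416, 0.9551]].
0.9239 + 0.0833i - 0.1245j - 0.3521k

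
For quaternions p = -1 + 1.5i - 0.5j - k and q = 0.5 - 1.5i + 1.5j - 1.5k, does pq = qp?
No: pq = 1 + 4.5i + 2j + 2.5k ≠ 1 - 5.5j - 0.5k = qp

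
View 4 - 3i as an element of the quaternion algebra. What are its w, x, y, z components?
4 - 3i + 0j + 0k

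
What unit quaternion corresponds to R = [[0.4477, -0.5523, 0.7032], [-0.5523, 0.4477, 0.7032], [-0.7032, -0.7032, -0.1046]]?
0.6691 - 0.5255i + 0.5255j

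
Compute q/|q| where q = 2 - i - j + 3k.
0.5164 - 0.2582i - 0.2582j + 0.7746k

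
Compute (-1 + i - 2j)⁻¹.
-0.1667 - 0.1667i + 0.3333j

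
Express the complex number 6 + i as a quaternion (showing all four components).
6 + i + 0j + 0k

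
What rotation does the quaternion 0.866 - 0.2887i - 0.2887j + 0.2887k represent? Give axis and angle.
axis = (-√3/3, -√3/3, √3/3), θ = π/3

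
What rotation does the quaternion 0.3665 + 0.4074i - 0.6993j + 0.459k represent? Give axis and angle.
axis = (0.4379, -0.7516, 0.4933), θ = 137°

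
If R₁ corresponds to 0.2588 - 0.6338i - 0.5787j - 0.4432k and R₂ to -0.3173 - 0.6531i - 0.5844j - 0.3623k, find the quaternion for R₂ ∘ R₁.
-0.9948 + 0.0814i - 0.0274j + 0.0544k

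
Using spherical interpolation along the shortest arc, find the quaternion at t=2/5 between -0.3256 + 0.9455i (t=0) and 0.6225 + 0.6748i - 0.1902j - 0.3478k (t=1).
0.0744 + 0.9788i - 0.0915j - 0.1674k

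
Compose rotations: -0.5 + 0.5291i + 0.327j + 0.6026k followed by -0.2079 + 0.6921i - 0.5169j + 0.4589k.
-0.3697 - 0.9176i + 0.0162j + 0.1451k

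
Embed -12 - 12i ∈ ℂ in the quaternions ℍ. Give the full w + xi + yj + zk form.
-12 - 12i + 0j + 0k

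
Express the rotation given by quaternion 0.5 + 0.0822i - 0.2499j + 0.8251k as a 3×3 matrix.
[[-0.4865, -0.8662, -0.1143], [0.784, -0.3751, -0.4946], [0.3855, -0.3302, 0.8616]]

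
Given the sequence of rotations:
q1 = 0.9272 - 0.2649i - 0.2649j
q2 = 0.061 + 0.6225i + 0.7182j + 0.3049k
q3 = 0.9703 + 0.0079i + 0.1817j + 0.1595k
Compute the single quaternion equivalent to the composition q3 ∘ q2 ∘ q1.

q2 · q1 = 0.4117 + 0.6418i + 0.569j + 0.3081k
q3 · q2 · q1 = 0.2419 + 0.5912i + 0.7268j + 0.2525k
0.2419 + 0.5912i + 0.7268j + 0.2525k


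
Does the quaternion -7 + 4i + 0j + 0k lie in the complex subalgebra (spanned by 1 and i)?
Yes. The quaternion -7 + 4i has j- and k-coefficients y = z = 0, so it lies in the complex subalgebra spanned by 1 and i.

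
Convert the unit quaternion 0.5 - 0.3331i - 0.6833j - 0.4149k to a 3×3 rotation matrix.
[[-0.2781, 0.8701, -0.4069], [0.0403, 0.4338, 0.9001], [0.9597, 0.2339, -0.1557]]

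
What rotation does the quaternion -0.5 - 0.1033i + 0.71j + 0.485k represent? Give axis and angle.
axis = (-0.1193, 0.8198, 0.56), θ = 4π/3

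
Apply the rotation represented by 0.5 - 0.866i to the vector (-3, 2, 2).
(-3, 0.732, -2.732)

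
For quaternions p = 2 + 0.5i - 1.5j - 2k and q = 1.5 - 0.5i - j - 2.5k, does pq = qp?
No: pq = -3.25 + 1.5i - 2j - 9.25k ≠ -3.25 - 2i - 6.5j - 6.75k = qp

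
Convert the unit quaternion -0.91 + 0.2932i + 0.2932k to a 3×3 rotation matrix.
[[0.8281, 0.5336, 0.1719], [-0.5336, 0.6561, 0.5336], [0.1719, -0.5336, 0.8281]]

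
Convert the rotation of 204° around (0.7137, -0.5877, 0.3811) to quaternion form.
-0.2079 + 0.6981i - 0.5749j + 0.3728k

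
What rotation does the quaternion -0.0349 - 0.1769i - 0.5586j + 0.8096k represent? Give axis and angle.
axis = (-0.177, -0.5589, 0.8101), θ = 184°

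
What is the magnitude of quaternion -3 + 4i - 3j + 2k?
√38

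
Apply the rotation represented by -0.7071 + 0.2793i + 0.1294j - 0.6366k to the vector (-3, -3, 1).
(1.477, -2.788, 3.008)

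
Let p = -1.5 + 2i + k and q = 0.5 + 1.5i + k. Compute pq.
-4.75 - 1.25i - 0.5j - k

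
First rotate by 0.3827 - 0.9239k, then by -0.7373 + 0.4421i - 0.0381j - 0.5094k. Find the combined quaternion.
-0.7528 + 0.2044i + 0.3939j + 0.4862k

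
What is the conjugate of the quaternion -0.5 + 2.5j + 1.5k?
-0.5 - 2.5j - 1.5k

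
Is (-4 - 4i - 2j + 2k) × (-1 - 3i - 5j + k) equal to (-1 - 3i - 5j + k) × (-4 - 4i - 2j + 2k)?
No: pq = -20 + 24i + 20j + 8k ≠ -20 + 8i + 24j - 20k = qp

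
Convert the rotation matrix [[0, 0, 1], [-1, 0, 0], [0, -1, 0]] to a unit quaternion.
-0.5 + 0.5i - 0.5j + 0.5k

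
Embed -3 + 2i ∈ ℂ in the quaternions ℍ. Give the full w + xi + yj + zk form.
-3 + 2i + 0j + 0k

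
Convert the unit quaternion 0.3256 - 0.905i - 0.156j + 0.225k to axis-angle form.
axis = (-0.9572, -0.165, 0.238), θ = 142°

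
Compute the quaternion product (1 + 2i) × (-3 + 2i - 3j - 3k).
-7 - 4i + 3j - 9k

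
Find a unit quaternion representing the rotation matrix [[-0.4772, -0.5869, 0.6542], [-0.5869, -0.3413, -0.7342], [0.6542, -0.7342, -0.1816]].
0.5113i - 0.5739j + 0.6397k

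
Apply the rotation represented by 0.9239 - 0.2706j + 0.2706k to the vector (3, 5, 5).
(-2.879, 5.036, 5.036)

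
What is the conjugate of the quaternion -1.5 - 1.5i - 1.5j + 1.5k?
-1.5 + 1.5i + 1.5j - 1.5k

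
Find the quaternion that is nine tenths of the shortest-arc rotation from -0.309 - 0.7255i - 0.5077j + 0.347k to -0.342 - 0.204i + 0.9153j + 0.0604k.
0.2864 + 0.095i - 0.9534j - 0.0096k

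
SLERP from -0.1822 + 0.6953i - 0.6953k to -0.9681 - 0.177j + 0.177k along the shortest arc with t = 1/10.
-0.3252 + 0.6817i - 0.0268j - 0.6549k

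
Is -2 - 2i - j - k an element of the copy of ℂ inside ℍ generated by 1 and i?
No. The quaternion -2 - 2i - j - k has j-coefficient y = -1 and k-coefficient z = -1, not both zero, so it does not lie in the complex subalgebra spanned by 1 and i.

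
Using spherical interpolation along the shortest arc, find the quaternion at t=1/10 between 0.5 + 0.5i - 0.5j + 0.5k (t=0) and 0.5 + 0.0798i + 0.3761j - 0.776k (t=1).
0.4102 + 0.4662i - 0.527j + 0.5803k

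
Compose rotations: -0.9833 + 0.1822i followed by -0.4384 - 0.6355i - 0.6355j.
0.5469 + 0.545i + 0.6249j + 0.1158k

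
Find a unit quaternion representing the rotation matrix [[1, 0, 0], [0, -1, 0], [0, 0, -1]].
i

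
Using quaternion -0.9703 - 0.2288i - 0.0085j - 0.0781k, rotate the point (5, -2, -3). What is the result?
(5.077, 0.339, -3.48)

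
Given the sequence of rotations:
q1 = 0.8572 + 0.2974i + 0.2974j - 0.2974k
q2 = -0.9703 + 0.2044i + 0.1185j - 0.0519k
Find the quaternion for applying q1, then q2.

q2 · q1 = -0.9432 - 0.1332i - 0.1416j + 0.2696k
-0.9432 - 0.1332i - 0.1416j + 0.2696k


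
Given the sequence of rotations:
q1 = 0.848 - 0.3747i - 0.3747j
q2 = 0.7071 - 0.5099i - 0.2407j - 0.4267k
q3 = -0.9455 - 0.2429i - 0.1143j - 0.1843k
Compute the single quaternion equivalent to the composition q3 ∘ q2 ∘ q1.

q2 · q1 = 0.3184 - 0.8572i - 0.3092j - 0.261k
q3 · q2 · q1 = -0.5927 + 0.706i + 0.3505j + 0.1652k
-0.5927 + 0.706i + 0.3505j + 0.1652k


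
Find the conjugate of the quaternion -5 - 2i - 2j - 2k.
-5 + 2i + 2j + 2k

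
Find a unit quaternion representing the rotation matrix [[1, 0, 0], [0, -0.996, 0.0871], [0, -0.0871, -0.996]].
-0.0436 + 0.999i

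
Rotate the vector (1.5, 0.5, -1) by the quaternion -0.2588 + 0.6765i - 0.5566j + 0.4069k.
(-1.036, -1.466, 0.527)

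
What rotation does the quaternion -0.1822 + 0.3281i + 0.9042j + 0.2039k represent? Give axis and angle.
axis = (0.3337, 0.9196, 0.2074), θ = 201°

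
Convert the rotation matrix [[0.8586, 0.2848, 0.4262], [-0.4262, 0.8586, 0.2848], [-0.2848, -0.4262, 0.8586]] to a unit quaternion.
0.9455 - 0.188i + 0.188j - 0.188k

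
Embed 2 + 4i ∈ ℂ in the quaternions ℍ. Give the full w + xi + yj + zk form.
2 + 4i + 0j + 0k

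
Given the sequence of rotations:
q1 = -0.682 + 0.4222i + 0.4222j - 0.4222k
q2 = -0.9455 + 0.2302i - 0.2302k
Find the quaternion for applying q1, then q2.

q2 · q1 = 0.4505 - 0.459i - 0.3992j + 0.6534k
0.4505 - 0.459i - 0.3992j + 0.6534k


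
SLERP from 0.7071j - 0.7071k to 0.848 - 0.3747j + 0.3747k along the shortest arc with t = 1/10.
-0.1011 + 0.7035j - 0.7035k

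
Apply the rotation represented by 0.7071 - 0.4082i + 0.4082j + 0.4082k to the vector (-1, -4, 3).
(4.041, 1.154, 2.887)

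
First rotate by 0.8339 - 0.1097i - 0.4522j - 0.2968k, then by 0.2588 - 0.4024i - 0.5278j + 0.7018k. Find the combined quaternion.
0.1413 + 0.1101i - 0.7536j + 0.6325k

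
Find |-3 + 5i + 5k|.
√59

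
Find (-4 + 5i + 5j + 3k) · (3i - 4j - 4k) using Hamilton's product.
17 - 20i + 45j - 19k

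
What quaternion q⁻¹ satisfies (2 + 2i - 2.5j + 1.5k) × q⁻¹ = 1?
0.1212 - 0.1212i + 0.1515j - 0.0909k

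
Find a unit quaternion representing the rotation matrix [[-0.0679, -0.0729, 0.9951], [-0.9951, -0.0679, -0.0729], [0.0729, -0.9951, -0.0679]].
-0.4462 + 0.5167i - 0.5167j + 0.5167k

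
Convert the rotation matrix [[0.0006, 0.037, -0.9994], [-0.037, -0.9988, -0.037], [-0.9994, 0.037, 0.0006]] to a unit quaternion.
-0.0262 - 0.7069i + 0.7069k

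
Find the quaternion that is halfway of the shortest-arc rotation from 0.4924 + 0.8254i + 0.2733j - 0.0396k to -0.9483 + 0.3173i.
0.928 + 0.3273i + 0.176j - 0.0255k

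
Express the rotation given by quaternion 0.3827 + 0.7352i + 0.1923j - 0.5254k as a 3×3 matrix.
[[0.374, 0.6849, -0.6254], [-0.1194, -0.6331, -0.7648], [-0.9197, 0.3607, -0.155]]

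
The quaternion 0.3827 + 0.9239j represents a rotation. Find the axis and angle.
axis = (0, 1, 0), θ = 3π/4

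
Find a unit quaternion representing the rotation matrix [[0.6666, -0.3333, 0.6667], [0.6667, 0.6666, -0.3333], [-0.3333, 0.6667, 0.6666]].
0.866 + 0.2887i + 0.2887j + 0.2887k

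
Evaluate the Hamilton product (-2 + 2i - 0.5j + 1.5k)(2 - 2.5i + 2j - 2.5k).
5.75 + 7.25i - 3.75j + 10.75k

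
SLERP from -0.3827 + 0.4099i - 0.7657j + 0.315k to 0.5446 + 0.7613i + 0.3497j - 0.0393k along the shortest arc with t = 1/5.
-0.5013 + 0.1611i - 0.7961j + 0.2983k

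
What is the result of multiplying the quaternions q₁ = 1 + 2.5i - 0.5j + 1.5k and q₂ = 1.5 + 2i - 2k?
-0.5 + 6.75i + 7.25j + 1.25k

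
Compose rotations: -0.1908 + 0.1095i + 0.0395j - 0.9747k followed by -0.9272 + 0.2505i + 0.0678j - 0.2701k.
-0.1165 - 0.2047i + 0.165j + 0.9577k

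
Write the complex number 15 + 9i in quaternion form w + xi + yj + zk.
15 + 9i + 0j + 0k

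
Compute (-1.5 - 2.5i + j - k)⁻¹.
-0.1429 + 0.2381i - 0.0952j + 0.0952k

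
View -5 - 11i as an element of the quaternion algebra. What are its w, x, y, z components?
-5 - 11i + 0j + 0k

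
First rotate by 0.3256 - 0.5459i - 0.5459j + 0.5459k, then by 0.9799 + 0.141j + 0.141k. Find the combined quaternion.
0.3191 - 0.381i - 0.566j + 0.6578k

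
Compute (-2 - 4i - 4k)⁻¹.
-0.0556 + 0.1111i + 0.1111k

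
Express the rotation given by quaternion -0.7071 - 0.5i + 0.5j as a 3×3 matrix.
[[0.5, -0.5, -0.7071], [-0.5, 0.5, -0.7071], [0.7071, 0.7071, 0]]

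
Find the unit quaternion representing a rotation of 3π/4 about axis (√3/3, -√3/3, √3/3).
0.3827 + 0.5334i - 0.5334j + 0.5334k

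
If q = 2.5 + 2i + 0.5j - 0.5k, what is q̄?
2.5 - 2i - 0.5j + 0.5k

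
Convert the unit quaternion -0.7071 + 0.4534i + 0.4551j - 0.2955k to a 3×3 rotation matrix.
[[0.4111, -0.0052, -0.9116], [0.8306, 0.4142, 0.3722], [0.3756, -0.9102, 0.1746]]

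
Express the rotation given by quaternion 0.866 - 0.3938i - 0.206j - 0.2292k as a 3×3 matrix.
[[0.8101, 0.5592, -0.1763], [-0.2347, 0.5848, 0.7765], [0.5373, -0.5876, 0.605]]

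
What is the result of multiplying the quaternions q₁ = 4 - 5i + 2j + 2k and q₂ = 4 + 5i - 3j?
47 + 6i + 6j + 13k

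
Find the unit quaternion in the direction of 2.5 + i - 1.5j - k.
0.7715 + 0.3086i - 0.4629j - 0.3086k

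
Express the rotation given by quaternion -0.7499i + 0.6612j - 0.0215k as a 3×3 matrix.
[[0.1247, -0.9917, 0.0322], [-0.9917, -0.1256, -0.0284], [0.0322, -0.0284, -0.9991]]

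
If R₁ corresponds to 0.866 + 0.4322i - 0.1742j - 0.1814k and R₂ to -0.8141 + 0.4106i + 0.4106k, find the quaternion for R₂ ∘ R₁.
-0.808 + 0.0753i + 0.3938j + 0.4317k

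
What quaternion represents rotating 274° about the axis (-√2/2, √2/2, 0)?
-0.7314 - 0.4822i + 0.4822j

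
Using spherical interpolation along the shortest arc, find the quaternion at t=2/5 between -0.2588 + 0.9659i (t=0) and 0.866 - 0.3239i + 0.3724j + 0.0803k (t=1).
-0.5751 + 0.7988i - 0.1725j - 0.0372k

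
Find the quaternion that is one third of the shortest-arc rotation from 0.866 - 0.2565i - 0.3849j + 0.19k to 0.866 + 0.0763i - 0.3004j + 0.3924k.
0.8818 - 0.1475i - 0.3631j + 0.2626k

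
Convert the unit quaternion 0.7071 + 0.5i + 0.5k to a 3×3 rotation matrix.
[[0.5, -0.7071, 0.5], [0.7071, 0, -0.7071], [0.5, 0.7071, 0.5]]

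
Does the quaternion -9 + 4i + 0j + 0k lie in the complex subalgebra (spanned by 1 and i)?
Yes. The quaternion -9 + 4i has j- and k-coefficients y = z = 0, so it lies in the complex subalgebra spanned by 1 and i.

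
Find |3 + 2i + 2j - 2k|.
√21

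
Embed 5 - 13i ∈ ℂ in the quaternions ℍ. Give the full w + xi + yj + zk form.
5 - 13i + 0j + 0k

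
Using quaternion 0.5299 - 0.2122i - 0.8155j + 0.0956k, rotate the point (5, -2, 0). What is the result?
(-2.231, 0.454, 4.88)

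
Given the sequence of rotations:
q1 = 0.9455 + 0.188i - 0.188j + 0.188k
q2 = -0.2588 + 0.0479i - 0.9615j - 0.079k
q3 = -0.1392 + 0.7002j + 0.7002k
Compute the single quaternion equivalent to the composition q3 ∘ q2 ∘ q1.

q2 · q1 = -0.4196 - 0.199i - 0.8843j + 0.0484k
q3 · q2 · q1 = 0.6437 + 0.6808i - 0.31j - 0.1612k
0.6437 + 0.6808i - 0.31j - 0.1612k


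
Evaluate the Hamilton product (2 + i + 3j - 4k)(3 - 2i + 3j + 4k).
15 + 23i + 19j + 5k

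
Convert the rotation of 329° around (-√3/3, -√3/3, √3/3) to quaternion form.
-0.9636 - 0.1543i - 0.1543j + 0.1543k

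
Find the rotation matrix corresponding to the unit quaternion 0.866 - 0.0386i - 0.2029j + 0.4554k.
[[0.5029, -0.7731, -0.3866], [0.8044, 0.5822, -0.1179], [0.3163, -0.2517, 0.9147]]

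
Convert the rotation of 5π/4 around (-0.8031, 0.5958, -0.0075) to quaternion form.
-0.3827 - 0.742i + 0.5504j - 0.0069k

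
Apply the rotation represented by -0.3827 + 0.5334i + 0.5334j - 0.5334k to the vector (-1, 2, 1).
(-0.518, -1.414, -1.932)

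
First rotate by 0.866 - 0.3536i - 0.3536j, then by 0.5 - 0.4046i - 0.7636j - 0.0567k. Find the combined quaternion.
0.0199 - 0.5472i - 0.818j - 0.176k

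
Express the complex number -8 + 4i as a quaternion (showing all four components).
-8 + 4i + 0j + 0k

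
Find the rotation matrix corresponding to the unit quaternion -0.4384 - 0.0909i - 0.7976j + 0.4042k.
[[-0.5991, 0.4994, 0.6259], [-0.2094, 0.6567, -0.7245], [-0.7728, -0.5651, -0.2889]]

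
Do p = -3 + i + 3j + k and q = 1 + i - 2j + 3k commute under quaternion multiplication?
No: pq = -1 + 9i + 7j - 13k ≠ -1 - 13i + 11j - 3k = qp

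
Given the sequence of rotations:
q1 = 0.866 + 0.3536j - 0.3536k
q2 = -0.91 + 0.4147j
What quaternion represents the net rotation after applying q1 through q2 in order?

q2 · q1 = -0.9347 - 0.1466i + 0.0374j + 0.3218k
-0.9347 - 0.1466i + 0.0374j + 0.3218k


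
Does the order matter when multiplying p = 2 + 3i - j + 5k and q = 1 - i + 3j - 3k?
Yes: pq = 23 - 11i + 9j + 7k ≠ 23 + 13i + j - 9k = qp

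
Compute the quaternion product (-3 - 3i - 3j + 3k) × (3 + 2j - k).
-12i - 18j + 6k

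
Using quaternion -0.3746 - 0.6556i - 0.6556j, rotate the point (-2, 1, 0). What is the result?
(0.579, -1.579, 1.474)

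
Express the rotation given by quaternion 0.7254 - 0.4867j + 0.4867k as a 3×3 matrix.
[[0.0525, -0.7061, -0.7061], [0.7061, 0.5262, -0.4738], [0.7061, -0.4738, 0.5262]]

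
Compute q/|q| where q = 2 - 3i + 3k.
0.4264 - 0.6396i + 0.6396k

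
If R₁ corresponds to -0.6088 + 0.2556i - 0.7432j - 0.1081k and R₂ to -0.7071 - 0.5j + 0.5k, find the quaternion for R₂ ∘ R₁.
0.1129 + 0.2449i + 0.9577j - 0.1002k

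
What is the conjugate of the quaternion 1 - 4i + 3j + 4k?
1 + 4i - 3j - 4k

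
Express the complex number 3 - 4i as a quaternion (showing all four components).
3 - 4i + 0j + 0k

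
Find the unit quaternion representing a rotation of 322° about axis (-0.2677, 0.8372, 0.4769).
-0.9455 - 0.0872i + 0.2726j + 0.1553k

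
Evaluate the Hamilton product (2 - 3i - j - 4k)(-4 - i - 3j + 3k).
-2 - 5i + 11j + 30k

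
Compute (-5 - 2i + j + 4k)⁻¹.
-0.1087 + 0.0435i - 0.0217j - 0.087k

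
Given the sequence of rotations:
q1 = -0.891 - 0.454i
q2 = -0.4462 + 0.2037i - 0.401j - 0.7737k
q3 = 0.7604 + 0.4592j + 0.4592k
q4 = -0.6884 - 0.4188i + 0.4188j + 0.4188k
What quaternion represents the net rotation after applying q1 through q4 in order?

q2 · q1 = 0.49 + 0.0211i + 0.7086j + 0.5073k
q3 · q2 · q1 = -0.1857 - 0.0764i + 0.7735j + 0.6011k
q4 · q3 · q2 · q1 = -0.4798 + 0.0582i - 0.3905j - 0.7835k
-0.4798 + 0.0582i - 0.3905j - 0.7835k


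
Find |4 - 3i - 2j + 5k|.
√54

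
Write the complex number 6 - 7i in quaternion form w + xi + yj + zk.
6 - 7i + 0j + 0k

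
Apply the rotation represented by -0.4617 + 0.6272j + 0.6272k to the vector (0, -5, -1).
(-2.317, -1.853, -4.147)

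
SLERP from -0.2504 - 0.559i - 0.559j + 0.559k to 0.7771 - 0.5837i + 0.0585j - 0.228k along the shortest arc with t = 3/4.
-0.8059 + 0.3243i - 0.2639j + 0.4191k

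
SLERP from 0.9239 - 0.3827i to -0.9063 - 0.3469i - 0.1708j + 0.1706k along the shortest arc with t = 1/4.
0.9765 - 0.205i + 0.0472j - 0.0471k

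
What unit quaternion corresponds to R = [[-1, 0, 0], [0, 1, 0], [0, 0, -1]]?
j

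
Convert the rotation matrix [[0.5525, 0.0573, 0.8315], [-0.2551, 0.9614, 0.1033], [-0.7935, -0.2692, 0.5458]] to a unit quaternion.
0.8746 - 0.1065i + 0.4645j - 0.0893k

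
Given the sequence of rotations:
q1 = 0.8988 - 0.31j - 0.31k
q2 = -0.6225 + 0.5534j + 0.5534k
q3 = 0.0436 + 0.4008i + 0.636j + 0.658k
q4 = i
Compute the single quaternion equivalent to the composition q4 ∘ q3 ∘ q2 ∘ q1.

q2 · q1 = -0.2164 + 0.6904j + 0.6904k
q3 · q2 · q1 = -0.9028 - 0.1019i - 0.3842j + 0.1644k
q4 · q3 · q2 · q1 = 0.1019 - 0.9028i - 0.1644j - 0.3842k
0.1019 - 0.9028i - 0.1644j - 0.3842k


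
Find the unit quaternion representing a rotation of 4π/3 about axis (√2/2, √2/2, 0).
-0.5 + 0.6124i + 0.6124j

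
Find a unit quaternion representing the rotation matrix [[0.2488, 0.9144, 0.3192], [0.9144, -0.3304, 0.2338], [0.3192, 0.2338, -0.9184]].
0.7902i + 0.5786j + 0.202k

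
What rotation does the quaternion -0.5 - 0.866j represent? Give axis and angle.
axis = (0, -1, 0), θ = 4π/3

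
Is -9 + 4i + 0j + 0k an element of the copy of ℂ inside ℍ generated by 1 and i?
Yes. The quaternion -9 + 4i has j- and k-coefficients y = z = 0, so it lies in the complex subalgebra spanned by 1 and i.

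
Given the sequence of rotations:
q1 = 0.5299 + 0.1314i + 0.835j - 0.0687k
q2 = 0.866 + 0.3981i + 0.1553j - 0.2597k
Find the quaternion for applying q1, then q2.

q2 · q1 = 0.2591 + 0.5309i + 0.7986j + 0.1149k
0.2591 + 0.5309i + 0.7986j + 0.1149k


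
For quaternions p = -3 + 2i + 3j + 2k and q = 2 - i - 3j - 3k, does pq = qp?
No: pq = 11 + 4i + 19j + 10k ≠ 11 + 10i + 11j + 16k = qp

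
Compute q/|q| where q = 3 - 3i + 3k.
0.5774 - 0.5774i + 0.5774k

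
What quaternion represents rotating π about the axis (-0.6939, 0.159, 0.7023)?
-0.6939i + 0.159j + 0.7023k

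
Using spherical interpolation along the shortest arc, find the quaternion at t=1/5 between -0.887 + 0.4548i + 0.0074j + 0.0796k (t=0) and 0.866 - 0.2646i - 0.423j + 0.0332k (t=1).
-0.8991 + 0.4238i + 0.0937j + 0.0577k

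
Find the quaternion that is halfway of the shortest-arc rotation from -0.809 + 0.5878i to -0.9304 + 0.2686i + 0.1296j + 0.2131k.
-0.8898 + 0.4381i + 0.0663j + 0.109k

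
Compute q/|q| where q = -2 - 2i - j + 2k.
-0.5547 - 0.5547i - 0.2774j + 0.5547k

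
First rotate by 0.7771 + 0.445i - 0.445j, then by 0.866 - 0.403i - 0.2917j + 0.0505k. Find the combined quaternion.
0.7225 + 0.0947i - 0.5896j + 0.3484k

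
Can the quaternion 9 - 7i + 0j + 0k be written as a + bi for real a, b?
Yes. The quaternion 9 - 7i has j- and k-coefficients y = z = 0, so it lies in the complex subalgebra spanned by 1 and i.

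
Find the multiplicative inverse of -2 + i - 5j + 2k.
-0.0588 - 0.0294i + 0.1471j - 0.0588k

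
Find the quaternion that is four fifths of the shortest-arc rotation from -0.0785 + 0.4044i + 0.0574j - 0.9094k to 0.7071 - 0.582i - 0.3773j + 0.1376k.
-0.6326 + 0.6044i + 0.3413j - 0.3436k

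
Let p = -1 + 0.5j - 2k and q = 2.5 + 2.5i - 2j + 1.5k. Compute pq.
1.5 - 5.75i - 1.75j - 7.75k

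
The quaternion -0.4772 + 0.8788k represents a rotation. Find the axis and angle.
axis = (0, 0, 1), θ = 237°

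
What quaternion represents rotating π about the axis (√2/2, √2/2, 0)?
0.7071i + 0.7071j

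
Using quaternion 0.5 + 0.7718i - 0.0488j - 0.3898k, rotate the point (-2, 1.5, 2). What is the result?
(-2.212, -1.28, 1.928)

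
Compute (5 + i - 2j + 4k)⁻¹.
0.1087 - 0.0217i + 0.0435j - 0.087k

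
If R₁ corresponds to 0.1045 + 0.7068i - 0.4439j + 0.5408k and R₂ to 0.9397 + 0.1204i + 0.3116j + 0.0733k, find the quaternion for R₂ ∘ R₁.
0.1118 + 0.8778i - 0.3979j + 0.2422k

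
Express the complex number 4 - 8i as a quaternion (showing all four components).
4 - 8i + 0j + 0k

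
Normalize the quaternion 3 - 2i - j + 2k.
0.7071 - 0.4714i - 0.2357j + 0.4714k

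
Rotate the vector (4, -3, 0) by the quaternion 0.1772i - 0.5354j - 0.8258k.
(-3.18, 0.521, -3.823)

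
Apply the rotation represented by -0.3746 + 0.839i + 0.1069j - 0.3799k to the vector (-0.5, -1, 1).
(-0.957, 1.012, 0.558)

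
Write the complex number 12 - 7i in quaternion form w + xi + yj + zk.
12 - 7i + 0j + 0k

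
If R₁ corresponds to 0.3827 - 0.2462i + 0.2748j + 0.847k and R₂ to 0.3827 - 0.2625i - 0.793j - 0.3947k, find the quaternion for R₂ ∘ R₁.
0.6341 - 0.7579i + 0.1212j - 0.0943k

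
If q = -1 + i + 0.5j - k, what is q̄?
-1 - i - 0.5j + k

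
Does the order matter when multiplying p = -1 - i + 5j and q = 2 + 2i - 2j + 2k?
Yes: pq = 10 + 6i + 14j - 10k ≠ 10 - 14i + 10j + 6k = qp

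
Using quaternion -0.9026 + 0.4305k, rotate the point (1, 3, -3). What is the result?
(2.961, 1.111, -3)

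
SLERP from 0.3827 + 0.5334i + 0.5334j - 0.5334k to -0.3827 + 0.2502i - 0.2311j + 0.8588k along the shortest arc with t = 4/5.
0.4119 - 0.0883i + 0.3186j - 0.8492k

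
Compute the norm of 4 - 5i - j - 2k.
√46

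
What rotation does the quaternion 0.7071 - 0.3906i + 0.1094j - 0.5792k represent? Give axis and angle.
axis = (-0.5524, 0.1547, -0.8191), θ = π/2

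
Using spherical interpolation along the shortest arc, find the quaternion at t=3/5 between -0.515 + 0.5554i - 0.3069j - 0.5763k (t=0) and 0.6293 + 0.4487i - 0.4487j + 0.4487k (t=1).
-0.7453 - 0.0401i + 0.1724j - 0.6428k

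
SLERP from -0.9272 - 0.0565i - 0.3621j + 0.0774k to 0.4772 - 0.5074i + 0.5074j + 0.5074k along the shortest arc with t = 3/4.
-0.6559 + 0.3931i - 0.5153j - 0.387k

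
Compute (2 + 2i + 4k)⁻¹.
0.0833 - 0.0833i - 0.1667k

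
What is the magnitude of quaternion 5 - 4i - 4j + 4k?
√73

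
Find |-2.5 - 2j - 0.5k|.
3.24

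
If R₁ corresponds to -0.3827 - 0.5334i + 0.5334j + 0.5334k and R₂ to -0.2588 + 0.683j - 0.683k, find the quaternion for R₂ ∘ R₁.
0.099 + 0.8667i - 0.0351j + 0.4877k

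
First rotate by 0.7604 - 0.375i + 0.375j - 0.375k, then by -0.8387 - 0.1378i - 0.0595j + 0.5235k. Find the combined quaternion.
-0.4708 + 0.0357i - 0.6077j + 0.6386k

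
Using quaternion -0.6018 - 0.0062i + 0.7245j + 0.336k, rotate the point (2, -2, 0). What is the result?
(-1.342, -2.375, 0.747)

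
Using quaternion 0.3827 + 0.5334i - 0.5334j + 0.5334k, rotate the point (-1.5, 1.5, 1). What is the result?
(-1.098, -0.943, -1.845)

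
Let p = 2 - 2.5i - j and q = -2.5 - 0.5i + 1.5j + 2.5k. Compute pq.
-4.75 + 2.75i + 11.75j + 0.75k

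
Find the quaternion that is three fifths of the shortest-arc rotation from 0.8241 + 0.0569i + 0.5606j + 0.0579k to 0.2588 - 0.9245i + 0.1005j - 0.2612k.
0.6309 - 0.6603i + 0.3728j - 0.1643k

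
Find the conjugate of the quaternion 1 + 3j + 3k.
1 - 3j - 3k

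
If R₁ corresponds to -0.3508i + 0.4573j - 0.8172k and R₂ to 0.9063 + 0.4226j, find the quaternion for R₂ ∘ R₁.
-0.1933 - 0.6633i + 0.4145j - 0.5924k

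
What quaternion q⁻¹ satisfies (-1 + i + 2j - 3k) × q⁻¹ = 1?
-0.0667 - 0.0667i - 0.1333j + 0.2k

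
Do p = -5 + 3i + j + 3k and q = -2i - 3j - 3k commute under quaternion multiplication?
No: pq = 18 + 16i + 18j + 8k ≠ 18 + 4i + 12j + 22k = qp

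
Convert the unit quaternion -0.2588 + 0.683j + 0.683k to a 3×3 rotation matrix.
[[-0.866, 0.3535, -0.3535], [-0.3535, 0.067, 0.933], [0.3535, 0.933, 0.067]]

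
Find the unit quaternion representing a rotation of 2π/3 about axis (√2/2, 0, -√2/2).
0.5 + 0.6124i - 0.6124k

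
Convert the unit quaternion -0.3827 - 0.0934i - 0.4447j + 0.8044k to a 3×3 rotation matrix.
[[-0.6896, 0.6988, 0.1901], [-0.5326, -0.3116, -0.7869], [-0.4906, -0.6439, 0.587]]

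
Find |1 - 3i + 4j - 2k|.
√30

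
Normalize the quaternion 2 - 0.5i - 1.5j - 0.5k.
0.7698 - 0.1925i - 0.5774j - 0.1925k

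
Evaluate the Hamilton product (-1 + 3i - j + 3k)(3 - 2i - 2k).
9 + 13i - 3j + 9k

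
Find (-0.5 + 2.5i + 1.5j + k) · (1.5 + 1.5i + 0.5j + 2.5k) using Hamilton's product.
-7.75 + 6.25i - 2.75j - 0.75k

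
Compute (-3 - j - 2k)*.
-3 + j + 2k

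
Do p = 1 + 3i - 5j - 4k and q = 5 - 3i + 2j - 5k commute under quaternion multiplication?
No: pq = 4 + 45i + 4j - 34k ≠ 4 - 21i - 50j - 16k = qp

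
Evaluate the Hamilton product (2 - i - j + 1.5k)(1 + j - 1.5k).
5.25 - i - 0.5j - 2.5k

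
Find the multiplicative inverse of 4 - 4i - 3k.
0.0976 + 0.0976i + 0.0732k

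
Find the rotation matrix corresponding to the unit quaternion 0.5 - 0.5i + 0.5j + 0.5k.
[[0, -1, 0], [0, 0, 1], [-1, 0, 0]]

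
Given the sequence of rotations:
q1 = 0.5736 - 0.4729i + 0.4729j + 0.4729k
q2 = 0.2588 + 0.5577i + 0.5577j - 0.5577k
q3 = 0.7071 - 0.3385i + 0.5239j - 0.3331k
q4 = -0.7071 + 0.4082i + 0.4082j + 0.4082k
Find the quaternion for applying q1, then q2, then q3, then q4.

q2 · q1 = 0.4122 + 0.725i + 0.4423j + 0.33k
q3 · q2 · q1 = 0.4151 + 0.6933i + 0.3989j - 0.4335k
q4 · q3 · q2 · q1 = -0.5624 - 0.6606i + 0.3473j + 0.3558k
-0.5624 - 0.6606i + 0.3473j + 0.3558k


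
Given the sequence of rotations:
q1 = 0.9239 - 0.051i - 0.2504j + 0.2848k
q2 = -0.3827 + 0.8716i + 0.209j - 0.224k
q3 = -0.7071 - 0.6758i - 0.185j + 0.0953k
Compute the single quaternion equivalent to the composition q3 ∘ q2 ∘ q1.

q2 · q1 = -0.193 + 0.8282i + 0.0521j - 0.5235k
q3 · q2 · q1 = 0.7557 - 0.3633i - 0.276j + 0.4698k
0.7557 - 0.3633i - 0.276j + 0.4698k


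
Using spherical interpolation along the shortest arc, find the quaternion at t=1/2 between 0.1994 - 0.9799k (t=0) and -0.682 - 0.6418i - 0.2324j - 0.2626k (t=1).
-0.3223 - 0.4286i - 0.1552j - 0.8297k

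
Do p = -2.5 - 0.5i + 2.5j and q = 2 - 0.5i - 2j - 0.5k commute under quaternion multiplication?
No: pq = -0.25 - i + 9.75j + 3.5k ≠ -0.25 + 1.5i + 10.25j - k = qp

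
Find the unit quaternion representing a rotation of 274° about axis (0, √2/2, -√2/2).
-0.7314 + 0.4822j - 0.4822k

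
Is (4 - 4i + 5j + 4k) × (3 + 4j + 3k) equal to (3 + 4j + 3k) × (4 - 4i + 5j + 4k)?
No: pq = -20 - 13i + 43j + 8k ≠ -20 - 11i + 19j + 40k = qp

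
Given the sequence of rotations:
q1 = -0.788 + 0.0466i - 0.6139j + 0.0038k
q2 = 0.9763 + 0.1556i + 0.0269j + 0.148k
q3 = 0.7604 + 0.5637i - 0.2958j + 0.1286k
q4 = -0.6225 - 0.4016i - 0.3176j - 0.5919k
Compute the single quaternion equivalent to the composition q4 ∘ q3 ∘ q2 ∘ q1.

q2 · q1 = -0.7606 + 0.0138i - 0.6142j - 0.2097k
q3 · q2 · q1 = -0.7409 - 0.2772i - 0.1221j - 0.5994k
q4 · q3 · q2 · q1 = -0.0437 + 0.5882i + 0.2347j + 0.7727k
-0.0437 + 0.5882i + 0.2347j + 0.7727k


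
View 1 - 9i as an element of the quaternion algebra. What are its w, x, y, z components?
1 - 9i + 0j + 0k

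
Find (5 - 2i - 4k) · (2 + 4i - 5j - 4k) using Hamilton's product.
2 - 4i - 49j - 18k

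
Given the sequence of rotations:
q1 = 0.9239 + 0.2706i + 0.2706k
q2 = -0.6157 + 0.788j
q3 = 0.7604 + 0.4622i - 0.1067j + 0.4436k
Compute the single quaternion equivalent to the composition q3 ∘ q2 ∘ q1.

q2 · q1 = -0.5688 + 0.0466i + 0.728j - 0.3798k
q3 · q2 · q1 = -0.2079 - 0.5099i + 0.8105j - 0.1997k
-0.2079 - 0.5099i + 0.8105j - 0.1997k


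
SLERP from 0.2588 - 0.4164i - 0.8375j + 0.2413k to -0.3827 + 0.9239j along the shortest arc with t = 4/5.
0.365 - 0.0869i - 0.9256j + 0.0503k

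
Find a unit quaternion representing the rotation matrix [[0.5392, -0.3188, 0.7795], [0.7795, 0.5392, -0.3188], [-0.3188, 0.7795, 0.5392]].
0.8089 + 0.3394i + 0.3394j + 0.3394k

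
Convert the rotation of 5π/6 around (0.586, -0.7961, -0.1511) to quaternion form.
0.2588 + 0.566i - 0.769j - 0.146k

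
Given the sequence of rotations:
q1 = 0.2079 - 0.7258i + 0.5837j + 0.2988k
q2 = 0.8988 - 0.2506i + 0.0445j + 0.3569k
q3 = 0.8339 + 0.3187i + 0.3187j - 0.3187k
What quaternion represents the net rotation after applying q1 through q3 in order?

q2 · q1 = -0.1276 - 0.8995i + 0.3497j + 0.2288k
q3 · q2 · q1 = 0.1417 - 0.6064i + 0.4647j + 0.6296k
0.1417 - 0.6064i + 0.4647j + 0.6296k


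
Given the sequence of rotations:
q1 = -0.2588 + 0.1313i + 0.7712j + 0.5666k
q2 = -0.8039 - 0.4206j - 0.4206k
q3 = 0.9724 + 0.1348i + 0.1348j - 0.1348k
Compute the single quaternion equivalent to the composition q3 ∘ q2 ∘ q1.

q2 · q1 = 0.7707 - 0.0195i - 0.5663j - 0.2914k
q3 · q2 · q1 = 0.7891 - 0.0307i - 0.4049j - 0.461k
0.7891 - 0.0307i - 0.4049j - 0.461k


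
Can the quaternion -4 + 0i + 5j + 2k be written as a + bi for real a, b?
No. The quaternion -4 + 5j + 2k has j-coefficient y = 5 and k-coefficient z = 2, not both zero, so it does not lie in the complex subalgebra spanned by 1 and i.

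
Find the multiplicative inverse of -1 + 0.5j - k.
-0.4444 - 0.2222j + 0.4444k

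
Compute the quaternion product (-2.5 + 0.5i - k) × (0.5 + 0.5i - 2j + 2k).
0.5 - 3i + 3.5j - 6.5k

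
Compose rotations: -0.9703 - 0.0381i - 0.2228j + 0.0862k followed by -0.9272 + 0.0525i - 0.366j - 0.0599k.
0.8253 - 0.0605i + 0.5595j - 0.0474k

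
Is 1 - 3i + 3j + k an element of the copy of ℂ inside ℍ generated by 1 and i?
No. The quaternion 1 - 3i + 3j + k has j-coefficient y = 3 and k-coefficient z = 1, not both zero, so it does not lie in the complex subalgebra spanned by 1 and i.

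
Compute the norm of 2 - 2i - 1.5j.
3.202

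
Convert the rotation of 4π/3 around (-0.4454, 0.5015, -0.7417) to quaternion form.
-0.5 - 0.3857i + 0.4343j - 0.6423k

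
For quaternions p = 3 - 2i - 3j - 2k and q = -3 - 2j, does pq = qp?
No: pq = -15 + 2i + 3j + 10k ≠ -15 + 10i + 3j + 2k = qp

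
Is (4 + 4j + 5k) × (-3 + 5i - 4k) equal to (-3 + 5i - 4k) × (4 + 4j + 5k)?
No: pq = 8 + 4i + 13j - 51k ≠ 8 + 36i - 37j - 11k = qp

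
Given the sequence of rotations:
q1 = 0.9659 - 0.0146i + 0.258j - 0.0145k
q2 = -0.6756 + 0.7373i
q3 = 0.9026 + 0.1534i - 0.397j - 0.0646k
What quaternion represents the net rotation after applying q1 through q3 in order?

q2 · q1 = -0.6418 + 0.722i - 0.1636j + 0.2k
q3 · q2 · q1 = -0.7421 + 0.4633i + 0.0298j + 0.4835k
-0.7421 + 0.4633i + 0.0298j + 0.4835k
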